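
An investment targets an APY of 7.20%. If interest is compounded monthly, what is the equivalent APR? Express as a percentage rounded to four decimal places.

6.9728%

(1 + r/12)^12 − 1 = 0.0720, so 1 + r/12 = 1.0720^(1/12).
r/12 = 0.005811, so r = 0.069728 = 6.9728%.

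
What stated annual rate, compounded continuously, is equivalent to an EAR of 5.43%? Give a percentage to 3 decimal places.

5.288%

Continuous: nominal r satisfies e^r − 1 = 0.0543.
r = ln(1 + 0.0543) = ln(1.0543) = 0.052877 = 5.288%.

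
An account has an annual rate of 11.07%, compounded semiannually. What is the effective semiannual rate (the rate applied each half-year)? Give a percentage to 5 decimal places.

5.53500%

With a nominal annual rate compounded semiannually, the periodic rate is the nominal rate divided by 2.
i = 0.1107 / 2 = 0.0553500 = 5.53500%.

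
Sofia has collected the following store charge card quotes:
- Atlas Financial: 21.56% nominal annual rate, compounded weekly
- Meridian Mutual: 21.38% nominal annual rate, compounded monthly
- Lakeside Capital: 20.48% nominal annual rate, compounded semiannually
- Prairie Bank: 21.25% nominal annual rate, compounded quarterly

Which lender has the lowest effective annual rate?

Atlas Financial: (1 + 0.2156/52)^52 − 1 = 24.005%
Meridian Mutual: (1 + 0.2138/12)^12 − 1 = 23.605%
Lakeside Capital: (1 + 0.2048/2)^2 − 1 = 21.529%
Prairie Bank: (1 + 0.2125/4)^4 − 1 = 23.004%
The lowest effective annual rate is Lakeside Capital at 21.529%.

Lakeside Capital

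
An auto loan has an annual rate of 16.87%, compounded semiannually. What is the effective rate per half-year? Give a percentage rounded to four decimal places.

8.4350%

With a nominal annual rate compounded semiannually, the periodic rate is the nominal rate divided by 2.
i = 0.1687 / 2 = 0.0843500 = 8.4350%.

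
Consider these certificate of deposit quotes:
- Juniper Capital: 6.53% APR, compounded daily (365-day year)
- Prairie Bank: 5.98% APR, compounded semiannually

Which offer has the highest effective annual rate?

Juniper Capital: (1 + 0.0653/365)^365 − 1 = 6.747%
Prairie Bank: (1 + 0.0598/2)^2 − 1 = 6.069%
The highest effective annual rate is Juniper Capital at 6.747%.

Juniper Capital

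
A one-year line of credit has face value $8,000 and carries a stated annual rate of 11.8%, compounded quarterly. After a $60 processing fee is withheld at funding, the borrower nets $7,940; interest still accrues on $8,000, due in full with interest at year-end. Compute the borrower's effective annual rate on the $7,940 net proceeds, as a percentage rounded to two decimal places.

Amount owed after one year: 8,000 × (1 + 0.118/4)^4 = 8,000 × 1.123325 = $8,986.60.
Effective rate on net proceeds: 8,986.60 / 7,940 − 1 = 0.131814 = 13.18%.

13.18%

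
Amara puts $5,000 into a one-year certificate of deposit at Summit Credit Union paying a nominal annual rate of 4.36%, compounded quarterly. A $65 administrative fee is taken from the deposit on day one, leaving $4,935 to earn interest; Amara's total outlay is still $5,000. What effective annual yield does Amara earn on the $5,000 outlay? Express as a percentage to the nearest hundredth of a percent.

Value after one year: 4,935 × (1 + 0.0436/4)^4 = 4,935 × 1.044318 = $5,153.71.
Effective yield on the $5,000 outlay: 5,153.71 / 5,000 − 1 = 0.030742 = 3.07%.

3.07%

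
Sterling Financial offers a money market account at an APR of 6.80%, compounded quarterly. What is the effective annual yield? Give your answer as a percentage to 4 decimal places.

6.9754%

EAR = (1 + 0.0680/4)^4 − 1.
= (1 + 0.017000)^4 − 1 = 1.069754 − 1 = 6.9754%.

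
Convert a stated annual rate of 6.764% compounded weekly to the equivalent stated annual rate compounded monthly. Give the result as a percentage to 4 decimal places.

6.7787%

EAR = (1 + 0.06764/52)^52 − 1 = 0.069933.
Solve (1 + r/12)^12 = 1.069933: r/12 = 1.069933^(1/12) − 1 = 0.005649, so r = 0.067787 = 6.7787%.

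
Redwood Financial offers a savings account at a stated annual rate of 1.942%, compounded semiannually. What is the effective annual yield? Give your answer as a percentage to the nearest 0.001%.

1.951%

EAR = (1 + 0.01942/2)^2 − 1.
= (1 + 0.009710)^2 − 1 = 1.019514 − 1 = 1.951%.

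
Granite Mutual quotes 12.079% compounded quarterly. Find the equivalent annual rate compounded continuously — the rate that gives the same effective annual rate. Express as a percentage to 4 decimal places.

11.9002%

EAR = (1 + 0.12079/4)^4 − 1 = 0.126372.
Equivalent continuous rate: r = ln(1 + 0.126372) = 0.119002 = 11.9002%.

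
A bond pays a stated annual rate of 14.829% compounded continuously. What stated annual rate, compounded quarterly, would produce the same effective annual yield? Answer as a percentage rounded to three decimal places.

15.107%

EAR under continuous compounding: e^0.14829 − 1 = 0.159849.
Solve (1 + r/4)^4 = 1.159849: r/4 = 1.159849^(1/4) − 1 = 0.037768, so r = 0.151073 = 15.107%.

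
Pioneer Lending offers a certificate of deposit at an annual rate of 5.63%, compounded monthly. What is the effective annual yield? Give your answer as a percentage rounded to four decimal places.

5.7776%

EAR = (1 + 0.0563/12)^12 − 1.
= 1.057776 − 1 = 5.7776%.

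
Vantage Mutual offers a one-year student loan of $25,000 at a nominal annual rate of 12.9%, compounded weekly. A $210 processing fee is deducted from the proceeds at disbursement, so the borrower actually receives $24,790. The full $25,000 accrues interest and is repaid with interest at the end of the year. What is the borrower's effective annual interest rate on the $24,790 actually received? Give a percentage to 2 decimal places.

Amount owed after one year: 25,000 × (1 + 0.129/52)^52 = 25,000 × 1.137508 = $28,437.71.
Effective rate on net proceeds: 28,437.71 / 24,790 − 1 = 0.147144 = 14.71%.

14.71%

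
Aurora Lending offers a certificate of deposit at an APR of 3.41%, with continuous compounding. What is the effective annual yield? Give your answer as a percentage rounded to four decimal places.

With continuous compounding, EAR = e^0.0341 − 1.
e^0.0341 = 1.034688, so EAR = 0.034688 = 3.4688%.

3.4688%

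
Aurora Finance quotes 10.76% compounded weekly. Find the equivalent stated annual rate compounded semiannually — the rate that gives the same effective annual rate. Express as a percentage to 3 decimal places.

EAR = (1 + 0.1076/52)^52 − 1 = 0.113478.
Solve (1 + r/2)^2 = 1.113478: r/2 = 1.113478^(1/2) − 1 = 0.055215, so r = 0.110430 = 11.043%.

11.043%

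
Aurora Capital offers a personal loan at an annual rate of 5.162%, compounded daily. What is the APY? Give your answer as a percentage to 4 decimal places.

EAR = (1 + 0.05162/365)^365 − 1.
= (1 + 0.000141)^365 − 1 = 1.052972 − 1 = 5.2972%.

5.2972%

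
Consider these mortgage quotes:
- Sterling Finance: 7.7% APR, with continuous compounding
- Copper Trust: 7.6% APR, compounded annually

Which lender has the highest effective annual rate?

Sterling Finance

Sterling Finance: e^0.077 − 1 = 8.004%
Copper Trust: compounded annually, EAR = 7.600%
The highest effective annual rate is Sterling Finance at 8.004%.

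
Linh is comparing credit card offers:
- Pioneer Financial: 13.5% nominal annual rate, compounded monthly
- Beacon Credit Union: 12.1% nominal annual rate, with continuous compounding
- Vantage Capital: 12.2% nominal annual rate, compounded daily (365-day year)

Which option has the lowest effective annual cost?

Pioneer Financial: (1 + 0.135/12)^12 − 1 = 14.367%
Beacon Credit Union: e^0.121 − 1 = 12.862%
Vantage Capital: (1 + 0.122/365)^365 − 1 = 12.973%
The lowest effective annual rate is Beacon Credit Union at 12.862%.

Beacon Credit Union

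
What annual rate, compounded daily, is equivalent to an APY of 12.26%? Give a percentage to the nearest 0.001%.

(1 + r/365)^365 − 1 = 0.1226, so 1 + r/365 = 1.1226^(1/365).
r/365 = 0.000317, so r = 0.115666 = 11.567%.

11.567%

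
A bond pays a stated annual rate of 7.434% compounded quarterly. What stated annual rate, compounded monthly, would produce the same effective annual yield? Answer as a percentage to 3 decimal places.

7.388%

EAR = (1 + 0.07434/4)^4 − 1 = 0.076438.
Solve (1 + r/12)^12 = 1.076438: r/12 = 1.076438^(1/12) − 1 = 0.006157, so r = 0.073884 = 7.388%.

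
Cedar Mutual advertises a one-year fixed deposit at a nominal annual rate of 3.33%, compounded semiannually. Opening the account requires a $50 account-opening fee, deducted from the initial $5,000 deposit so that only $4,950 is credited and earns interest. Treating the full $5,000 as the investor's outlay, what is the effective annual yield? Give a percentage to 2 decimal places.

2.32%

Value after one year: 4,950 × (1 + 0.0333/2)^2 = 4,950 × 1.033577 = $5,116.21.
Effective yield on the $5,000 outlay: 5,116.21 / 5,000 − 1 = 0.023241 = 2.32%.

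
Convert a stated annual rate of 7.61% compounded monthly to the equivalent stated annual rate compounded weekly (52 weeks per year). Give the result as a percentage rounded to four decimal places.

7.5915%

EAR = (1 + 0.0761/12)^12 − 1 = 0.078811.
Solve (1 + r/52)^52 = 1.078811: r/52 = 1.078811^(1/52) − 1 = 0.001460, so r = 0.075915 = 7.5915%.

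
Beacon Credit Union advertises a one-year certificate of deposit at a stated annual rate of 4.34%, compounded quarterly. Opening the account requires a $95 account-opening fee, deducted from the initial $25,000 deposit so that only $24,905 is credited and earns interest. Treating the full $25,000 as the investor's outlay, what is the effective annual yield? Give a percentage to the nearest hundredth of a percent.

4.01%

Value after one year: 24,905 × (1 + 0.0434/4)^4 = 24,905 × 1.044111 = $26,003.60.
Effective yield on the $25,000 outlay: 26,003.60 / 25,000 − 1 = 0.040144 = 4.01%.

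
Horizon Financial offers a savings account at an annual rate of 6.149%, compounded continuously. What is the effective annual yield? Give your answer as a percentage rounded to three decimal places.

With continuous compounding, EAR = e^0.06149 − 1.
e^0.06149 = 1.063420, so EAR = 0.063420 = 6.342%.

6.342%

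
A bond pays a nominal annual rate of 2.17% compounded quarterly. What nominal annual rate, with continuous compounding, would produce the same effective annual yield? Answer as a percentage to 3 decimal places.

2.164%

EAR = (1 + 0.0217/4)^4 − 1 = 0.021877.
Equivalent continuous rate: r = ln(1 + 0.021877) = 0.021641 = 2.164%.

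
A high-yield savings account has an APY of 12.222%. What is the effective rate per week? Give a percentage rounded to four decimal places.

0.2220%

The per-week rate i satisfies (1 + i)^52 = 1 + 0.12222.
i = 1.12222^(1/52) − 1 = 0.0022199 = 0.2220%.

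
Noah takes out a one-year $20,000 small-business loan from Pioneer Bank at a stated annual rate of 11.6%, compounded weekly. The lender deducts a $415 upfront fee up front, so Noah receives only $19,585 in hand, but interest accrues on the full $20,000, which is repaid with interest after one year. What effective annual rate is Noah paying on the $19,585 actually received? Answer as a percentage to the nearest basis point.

14.66%

Amount owed after one year: 20,000 × (1 + 0.116/52)^52 = 20,000 × 1.122851 = $22,457.02.
Effective rate on net proceeds: 22,457.02 / 19,585 − 1 = 0.146644 = 14.66%.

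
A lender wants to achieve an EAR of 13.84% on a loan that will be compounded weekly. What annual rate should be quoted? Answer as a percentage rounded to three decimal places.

12.979%

(1 + r/52)^52 − 1 = 0.1384, so 1 + r/52 = 1.1384^(1/52).
r/52 = 0.002496, so r = 0.129785 = 12.979%.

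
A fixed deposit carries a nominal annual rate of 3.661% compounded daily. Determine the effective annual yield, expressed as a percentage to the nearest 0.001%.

3.729%

EAR = (1 + 0.03661/365)^365 − 1.
= (1 + 0.000100)^365 − 1 = 1.037286 − 1 = 3.729%.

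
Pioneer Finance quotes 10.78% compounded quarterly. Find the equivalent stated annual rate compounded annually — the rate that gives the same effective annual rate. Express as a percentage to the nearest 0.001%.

EAR = (1 + 0.1078/4)^4 − 1 = 0.112237.
Compounded annually, the equivalent nominal rate is the EAR itself: 11.224%.

11.224%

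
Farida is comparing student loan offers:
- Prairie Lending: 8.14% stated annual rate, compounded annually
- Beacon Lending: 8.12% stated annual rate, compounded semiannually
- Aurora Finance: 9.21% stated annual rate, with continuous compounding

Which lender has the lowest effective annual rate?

Prairie Lending

Prairie Lending: compounded annually, EAR = 8.140%
Beacon Lending: (1 + 0.0812/2)^2 − 1 = 8.285%
Aurora Finance: e^0.0921 − 1 = 9.647%
The lowest effective annual rate is Prairie Lending at 8.140%.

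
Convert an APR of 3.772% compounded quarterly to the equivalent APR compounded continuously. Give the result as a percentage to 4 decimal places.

3.7543%

EAR = (1 + 0.03772/4)^4 − 1 = 0.038257.
Equivalent continuous rate: r = ln(1 + 0.038257) = 0.037543 = 3.7543%.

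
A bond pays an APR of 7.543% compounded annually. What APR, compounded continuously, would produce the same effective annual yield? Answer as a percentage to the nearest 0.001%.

Compounded annually, EAR = nominal = 0.075430.
Equivalent continuous rate: r = ln(1 + 0.075430) = 0.072721 = 7.272%.

7.272%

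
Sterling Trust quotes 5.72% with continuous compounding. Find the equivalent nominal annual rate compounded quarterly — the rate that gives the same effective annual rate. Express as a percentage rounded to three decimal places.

5.761%

EAR under continuous compounding: e^0.0572 − 1 = 0.058868.
Solve (1 + r/4)^4 = 1.058868: r/4 = 1.058868^(1/4) − 1 = 0.014403, so r = 0.057611 = 5.761%.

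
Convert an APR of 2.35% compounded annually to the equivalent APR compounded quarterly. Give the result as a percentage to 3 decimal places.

2.330%

Compounded annually, EAR = nominal = 0.023500.
Solve (1 + r/4)^4 = 1.023500: r/4 = 1.023500^(1/4) − 1 = 0.005824, so r = 0.023296 = 2.330%.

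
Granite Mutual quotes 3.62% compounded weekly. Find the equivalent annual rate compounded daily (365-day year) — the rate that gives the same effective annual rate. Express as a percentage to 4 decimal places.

EAR = (1 + 0.0362/52)^52 − 1 = 0.036850.
Solve (1 + r/365)^365 = 1.036850: r/365 = 1.036850^(1/365) − 1 = 0.000099, so r = 0.036189 = 3.6189%.

3.6189%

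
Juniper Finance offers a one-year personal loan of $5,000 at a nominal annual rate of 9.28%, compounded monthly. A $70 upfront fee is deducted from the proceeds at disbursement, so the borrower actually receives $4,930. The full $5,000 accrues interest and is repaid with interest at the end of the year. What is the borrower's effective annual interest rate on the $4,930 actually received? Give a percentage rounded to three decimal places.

Amount owed after one year: 5,000 × (1 + 0.0928/12)^12 = 5,000 × 1.096851 = $5,484.25.
Effective rate on net proceeds: 5,484.25 / 4,930 − 1 = 0.112425 = 11.242%.

11.242%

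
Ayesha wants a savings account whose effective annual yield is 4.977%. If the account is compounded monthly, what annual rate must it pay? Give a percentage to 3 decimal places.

4.867%

(1 + r/12)^12 − 1 = 0.04977, so 1 + r/12 = 1.04977^(1/12).
r/12 = 0.004056, so r = 0.048670 = 4.867%.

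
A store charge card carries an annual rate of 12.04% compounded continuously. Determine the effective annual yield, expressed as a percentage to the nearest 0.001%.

12.795%

With continuous compounding, EAR = e^0.1204 − 1.
e^0.1204 = 1.127948, so EAR = 0.127948 = 12.795%.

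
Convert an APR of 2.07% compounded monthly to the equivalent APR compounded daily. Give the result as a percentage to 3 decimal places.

EAR = (1 + 0.0207/12)^12 − 1 = 0.020898.
Solve (1 + r/365)^365 = 1.020898: r/365 = 1.020898^(1/365) − 1 = 0.000057, so r = 0.020683 = 2.068%.

2.068%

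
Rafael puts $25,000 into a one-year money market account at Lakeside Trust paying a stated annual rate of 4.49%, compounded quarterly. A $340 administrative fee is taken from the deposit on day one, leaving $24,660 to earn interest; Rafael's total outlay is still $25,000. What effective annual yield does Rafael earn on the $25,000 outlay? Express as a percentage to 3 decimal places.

Value after one year: 24,660 × (1 + 0.0449/4)^4 = 24,660 × 1.045662 = $25,786.02.
Effective yield on the $25,000 outlay: 25,786.02 / 25,000 − 1 = 0.031441 = 3.144%.

3.144%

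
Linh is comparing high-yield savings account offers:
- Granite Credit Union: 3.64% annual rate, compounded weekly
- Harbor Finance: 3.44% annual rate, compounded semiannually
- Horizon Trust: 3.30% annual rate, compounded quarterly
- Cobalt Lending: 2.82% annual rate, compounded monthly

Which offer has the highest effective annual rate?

Granite Credit Union

Granite Credit Union: (1 + 0.0364/52)^52 − 1 = 3.706%
Harbor Finance: (1 + 0.0344/2)^2 − 1 = 3.470%
Horizon Trust: (1 + 0.0330/4)^4 − 1 = 3.341%
Cobalt Lending: (1 + 0.0282/12)^12 − 1 = 2.857%
The highest effective annual rate is Granite Credit Union at 3.706%.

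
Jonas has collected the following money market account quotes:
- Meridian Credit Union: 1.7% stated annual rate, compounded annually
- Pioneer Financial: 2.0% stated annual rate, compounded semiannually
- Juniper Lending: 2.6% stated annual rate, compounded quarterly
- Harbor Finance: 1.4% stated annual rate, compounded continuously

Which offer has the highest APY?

Juniper Lending

Meridian Credit Union: compounded annually, EAR = 1.700%
Pioneer Financial: (1 + 0.020/2)^2 − 1 = 2.010%
Juniper Lending: (1 + 0.026/4)^4 − 1 = 2.625%
Harbor Finance: e^0.014 − 1 = 1.410%
The highest effective annual rate is Juniper Lending at 2.625%.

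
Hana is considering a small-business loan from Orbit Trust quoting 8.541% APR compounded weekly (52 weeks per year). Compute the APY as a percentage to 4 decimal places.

8.9087%

EAR = (1 + 0.08541/52)^52 − 1.
= 1.089087 − 1 = 8.9087%.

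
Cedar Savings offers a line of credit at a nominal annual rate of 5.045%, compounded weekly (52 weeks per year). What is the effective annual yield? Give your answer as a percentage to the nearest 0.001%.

EAR = (1 + 0.05045/52)^52 − 1.
= (1 + 0.000970)^52 − 1 = 1.051719 − 1 = 5.172%.

5.172%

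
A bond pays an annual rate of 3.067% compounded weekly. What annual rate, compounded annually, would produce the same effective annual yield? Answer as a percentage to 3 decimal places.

3.114%

EAR = (1 + 0.03067/52)^52 − 1 = 0.031136.
Compounded annually, the equivalent nominal rate is the EAR itself: 3.114%.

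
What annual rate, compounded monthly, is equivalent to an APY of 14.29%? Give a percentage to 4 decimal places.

13.4315%

(1 + r/12)^12 − 1 = 0.1429, so 1 + r/12 = 1.1429^(1/12).
r/12 = 0.011193, so r = 0.134315 = 13.4315%.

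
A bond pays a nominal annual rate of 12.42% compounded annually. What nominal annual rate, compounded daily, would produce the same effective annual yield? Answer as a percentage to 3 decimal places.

Compounded annually, EAR = nominal = 0.124200.
Solve (1 + r/365)^365 = 1.124200: r/365 = 1.124200^(1/365) − 1 = 0.000321, so r = 0.117090 = 11.709%.

11.709%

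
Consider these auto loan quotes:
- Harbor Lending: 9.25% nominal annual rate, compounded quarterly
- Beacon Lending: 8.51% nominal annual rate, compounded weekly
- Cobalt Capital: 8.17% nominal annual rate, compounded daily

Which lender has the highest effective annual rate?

Harbor Lending: (1 + 0.0925/4)^4 − 1 = 9.576%
Beacon Lending: (1 + 0.0851/52)^52 − 1 = 8.875%
Cobalt Capital: (1 + 0.0817/365)^365 − 1 = 8.512%
The highest effective annual rate is Harbor Lending at 9.576%.

Harbor Lending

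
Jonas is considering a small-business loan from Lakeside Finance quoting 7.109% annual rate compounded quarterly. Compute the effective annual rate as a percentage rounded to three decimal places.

7.301%

EAR = (1 + 0.07109/4)^4 − 1.
= (1 + 0.017773)^4 − 1 = 1.073008 − 1 = 7.301%.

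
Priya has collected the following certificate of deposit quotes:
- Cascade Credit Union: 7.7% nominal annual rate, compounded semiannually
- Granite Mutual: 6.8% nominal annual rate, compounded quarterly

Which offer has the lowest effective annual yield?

Cascade Credit Union: (1 + 0.077/2)^2 − 1 = 7.848%
Granite Mutual: (1 + 0.068/4)^4 − 1 = 6.975%
The lowest effective annual rate is Granite Mutual at 6.975%.

Granite Mutual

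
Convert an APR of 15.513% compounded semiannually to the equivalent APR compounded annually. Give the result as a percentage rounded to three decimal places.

16.115%

EAR = (1 + 0.15513/2)^2 − 1 = 0.161146.
Compounded annually, the equivalent nominal rate is the EAR itself: 16.115%.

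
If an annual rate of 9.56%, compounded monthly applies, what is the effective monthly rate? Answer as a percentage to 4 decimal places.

With a nominal annual rate compounded monthly, the periodic rate is the nominal rate divided by 12.
i = 0.0956 / 12 = 0.0079667 = 0.7967%.

0.7967%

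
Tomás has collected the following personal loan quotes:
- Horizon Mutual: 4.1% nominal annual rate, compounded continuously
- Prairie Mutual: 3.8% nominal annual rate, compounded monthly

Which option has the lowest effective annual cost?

Prairie Mutual

Horizon Mutual: e^0.041 − 1 = 4.185%
Prairie Mutual: (1 + 0.038/12)^12 − 1 = 3.867%
The lowest effective annual rate is Prairie Mutual at 3.867%.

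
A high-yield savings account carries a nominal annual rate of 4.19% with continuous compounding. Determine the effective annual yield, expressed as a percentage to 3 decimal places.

4.279%

With continuous compounding, EAR = e^0.0419 − 1.
e^0.0419 = 1.042790, so EAR = 0.042790 = 4.279%.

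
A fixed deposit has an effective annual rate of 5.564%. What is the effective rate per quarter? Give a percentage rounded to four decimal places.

1.3629%

The per-quarter rate i satisfies (1 + i)^4 = 1 + 0.05564.
i = 1.05564^(1/4) − 1 = 0.0136288 = 1.3629%.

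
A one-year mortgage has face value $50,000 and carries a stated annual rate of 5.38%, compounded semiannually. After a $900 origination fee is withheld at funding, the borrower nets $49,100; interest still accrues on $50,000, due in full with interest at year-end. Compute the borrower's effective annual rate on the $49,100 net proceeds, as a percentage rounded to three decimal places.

Amount owed after one year: 50,000 × (1 + 0.0538/2)^2 = 50,000 × 1.054524 = $52,726.18.
Effective rate on net proceeds: 52,726.18 / 49,100 − 1 = 0.073853 = 7.385%.

7.385%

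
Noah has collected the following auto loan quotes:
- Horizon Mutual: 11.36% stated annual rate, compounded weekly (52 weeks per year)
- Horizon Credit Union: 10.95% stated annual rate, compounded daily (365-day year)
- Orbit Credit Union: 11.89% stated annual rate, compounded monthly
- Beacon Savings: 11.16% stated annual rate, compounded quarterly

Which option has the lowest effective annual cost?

Horizon Mutual: (1 + 0.1136/52)^52 − 1 = 12.017%
Horizon Credit Union: (1 + 0.1095/365)^365 − 1 = 11.570%
Orbit Credit Union: (1 + 0.1189/12)^12 − 1 = 12.560%
Beacon Savings: (1 + 0.1116/4)^4 − 1 = 11.636%
The lowest effective annual rate is Horizon Credit Union at 11.570%.

Horizon Credit Union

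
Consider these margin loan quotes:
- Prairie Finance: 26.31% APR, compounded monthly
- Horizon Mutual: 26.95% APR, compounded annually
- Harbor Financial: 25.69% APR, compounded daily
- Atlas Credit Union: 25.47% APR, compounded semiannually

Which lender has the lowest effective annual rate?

Horizon Mutual

Prairie Finance: (1 + 0.2631/12)^12 − 1 = 29.726%
Horizon Mutual: compounded annually, EAR = 26.950%
Harbor Financial: (1 + 0.2569/365)^365 − 1 = 29.280%
Atlas Credit Union: (1 + 0.2547/2)^2 − 1 = 27.092%
The lowest effective annual rate is Horizon Mutual at 26.950%.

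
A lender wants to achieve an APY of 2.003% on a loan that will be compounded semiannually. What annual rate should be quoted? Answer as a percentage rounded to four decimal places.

1.9931%

(1 + r/2)^2 − 1 = 0.02003, so 1 + r/2 = 1.02003^(1/2).
r/2 = 0.009965, so r = 0.019931 = 1.9931%.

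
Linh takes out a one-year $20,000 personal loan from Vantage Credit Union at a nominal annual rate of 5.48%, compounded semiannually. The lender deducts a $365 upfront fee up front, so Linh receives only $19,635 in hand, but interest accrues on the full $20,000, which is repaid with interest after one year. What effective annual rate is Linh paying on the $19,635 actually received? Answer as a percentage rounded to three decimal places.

Amount owed after one year: 20,000 × (1 + 0.0548/2)^2 = 20,000 × 1.055551 = $21,111.02.
Effective rate on net proceeds: 21,111.02 / 19,635 − 1 = 0.075173 = 7.517%.

7.517%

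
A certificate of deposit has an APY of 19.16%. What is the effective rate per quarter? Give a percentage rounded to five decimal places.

The per-quarter rate i satisfies (1 + i)^4 = 1 + 0.1916.
i = 1.1916^(1/4) − 1 = 0.0447987 = 4.47987%.

4.47987%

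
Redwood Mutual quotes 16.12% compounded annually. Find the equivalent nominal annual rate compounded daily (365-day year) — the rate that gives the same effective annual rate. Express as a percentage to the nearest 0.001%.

14.948%

Compounded annually, EAR = nominal = 0.161200.
Solve (1 + r/365)^365 = 1.161200: r/365 = 1.161200^(1/365) − 1 = 0.000410, so r = 0.149485 = 14.948%.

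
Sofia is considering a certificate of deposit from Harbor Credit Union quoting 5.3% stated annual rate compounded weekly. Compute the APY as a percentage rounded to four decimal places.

EAR = (1 + 0.053/52)^52 − 1.
= 1.054401 − 1 = 5.4401%.

5.4401%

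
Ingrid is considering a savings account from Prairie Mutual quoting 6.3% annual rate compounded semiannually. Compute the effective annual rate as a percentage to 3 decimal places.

6.399%

EAR = (1 + 0.063/2)^2 − 1.
= (1 + 0.031500)^2 − 1 = 1.063992 − 1 = 6.399%.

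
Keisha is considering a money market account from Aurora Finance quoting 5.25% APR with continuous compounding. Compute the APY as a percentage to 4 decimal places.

5.3903%

With continuous compounding, EAR = e^0.0525 − 1.
e^0.0525 = 1.053903, so EAR = 0.053903 = 5.3903%.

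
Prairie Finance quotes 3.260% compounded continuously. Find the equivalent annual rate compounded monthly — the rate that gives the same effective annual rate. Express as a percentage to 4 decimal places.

3.2644%

EAR under continuous compounding: e^0.03260 − 1 = 0.033137.
Solve (1 + r/12)^12 = 1.033137: r/12 = 1.033137^(1/12) − 1 = 0.002720, so r = 0.032644 = 3.2644%.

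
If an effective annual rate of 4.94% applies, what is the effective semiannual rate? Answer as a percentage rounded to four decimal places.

2.4402%

The per-half-year rate i satisfies (1 + i)^2 = 1 + 0.0494.
i = 1.0494^(1/2) − 1 = 0.0244023 = 2.4402%.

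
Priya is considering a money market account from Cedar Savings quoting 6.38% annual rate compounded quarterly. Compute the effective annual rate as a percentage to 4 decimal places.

EAR = (1 + 0.0638/4)^4 − 1.
= (1 + 0.015950)^4 − 1 = 1.065343 − 1 = 6.5343%.

6.5343%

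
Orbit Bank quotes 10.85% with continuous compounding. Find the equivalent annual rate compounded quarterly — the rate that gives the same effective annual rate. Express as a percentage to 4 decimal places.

EAR under continuous compounding: e^0.1085 − 1 = 0.114605.
Solve (1 + r/4)^4 = 1.114605: r/4 = 1.114605^(1/4) − 1 = 0.027496, so r = 0.109985 = 10.9985%.

10.9985%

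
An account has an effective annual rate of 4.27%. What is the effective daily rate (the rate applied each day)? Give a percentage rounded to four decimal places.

The per-day rate i satisfies (1 + i)^365 = 1 + 0.0427.
i = 1.0427^(1/365) − 1 = 0.0001146 = 0.0115%.

0.0115%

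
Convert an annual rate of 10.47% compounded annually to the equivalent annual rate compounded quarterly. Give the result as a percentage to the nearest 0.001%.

Compounded annually, EAR = nominal = 0.104700.
Solve (1 + r/4)^4 = 1.104700: r/4 = 1.104700^(1/4) − 1 = 0.025206, so r = 0.100824 = 10.082%.

10.082%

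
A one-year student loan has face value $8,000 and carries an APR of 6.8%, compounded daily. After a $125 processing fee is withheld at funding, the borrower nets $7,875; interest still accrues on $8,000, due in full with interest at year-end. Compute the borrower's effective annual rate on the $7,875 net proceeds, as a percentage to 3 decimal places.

8.735%

Amount owed after one year: 8,000 × (1 + 0.068/365)^365 = 8,000 × 1.070359 = $8,562.87.
Effective rate on net proceeds: 8,562.87 / 7,875 − 1 = 0.087348 = 8.735%.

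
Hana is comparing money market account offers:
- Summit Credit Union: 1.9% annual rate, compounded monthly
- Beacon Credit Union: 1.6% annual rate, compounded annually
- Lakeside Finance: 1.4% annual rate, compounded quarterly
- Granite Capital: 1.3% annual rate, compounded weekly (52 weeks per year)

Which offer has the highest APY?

Summit Credit Union

Summit Credit Union: (1 + 0.019/12)^12 − 1 = 1.917%
Beacon Credit Union: compounded annually, EAR = 1.600%
Lakeside Finance: (1 + 0.014/4)^4 − 1 = 1.407%
Granite Capital: (1 + 0.013/52)^52 − 1 = 1.308%
The highest effective annual rate is Summit Credit Union at 1.917%.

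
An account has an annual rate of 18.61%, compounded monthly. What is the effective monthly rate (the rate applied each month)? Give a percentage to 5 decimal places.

1.55083%

With a nominal annual rate compounded monthly, the periodic rate is the nominal rate divided by 12.
i = 0.1861 / 12 = 0.0155083 = 1.55083%.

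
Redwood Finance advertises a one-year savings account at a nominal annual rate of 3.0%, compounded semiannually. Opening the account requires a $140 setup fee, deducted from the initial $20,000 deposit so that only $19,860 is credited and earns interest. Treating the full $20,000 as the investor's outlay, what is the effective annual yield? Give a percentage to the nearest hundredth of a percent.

2.30%

Value after one year: 19,860 × (1 + 0.030/2)^2 = 19,860 × 1.030225 = $20,460.27.
Effective yield on the $20,000 outlay: 20,460.27 / 20,000 − 1 = 0.023013 = 2.30%.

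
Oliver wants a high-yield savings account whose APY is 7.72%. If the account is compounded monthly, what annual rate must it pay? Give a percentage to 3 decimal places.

7.460%

(1 + r/12)^12 − 1 = 0.0772, so 1 + r/12 = 1.0772^(1/12).
r/12 = 0.006216, so r = 0.074596 = 7.460%.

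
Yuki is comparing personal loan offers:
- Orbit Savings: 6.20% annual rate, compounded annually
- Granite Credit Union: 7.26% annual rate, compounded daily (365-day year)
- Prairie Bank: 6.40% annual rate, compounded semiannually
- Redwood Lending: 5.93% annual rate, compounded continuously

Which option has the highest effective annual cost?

Orbit Savings: compounded annually, EAR = 6.200%
Granite Credit Union: (1 + 0.0726/365)^365 − 1 = 7.529%
Prairie Bank: (1 + 0.0640/2)^2 − 1 = 6.502%
Redwood Lending: e^0.0593 − 1 = 6.109%
The highest effective annual rate is Granite Credit Union at 7.529%.

Granite Credit Union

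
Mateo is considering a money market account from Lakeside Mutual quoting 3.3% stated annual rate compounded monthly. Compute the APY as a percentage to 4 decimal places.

EAR = (1 + 0.033/12)^12 − 1.
= 1.033504 − 1 = 3.3504%.

3.3504%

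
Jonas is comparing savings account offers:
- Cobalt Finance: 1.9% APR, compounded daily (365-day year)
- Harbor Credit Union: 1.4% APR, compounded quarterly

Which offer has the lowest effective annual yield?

Harbor Credit Union

Cobalt Finance: (1 + 0.019/365)^365 − 1 = 1.918%
Harbor Credit Union: (1 + 0.014/4)^4 − 1 = 1.407%
The lowest effective annual rate is Harbor Credit Union at 1.407%.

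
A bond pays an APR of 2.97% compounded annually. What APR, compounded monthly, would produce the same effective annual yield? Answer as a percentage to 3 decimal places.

Compounded annually, EAR = nominal = 0.029700.
Solve (1 + r/12)^12 = 1.029700: r/12 = 1.029700^(1/12) − 1 = 0.002442, so r = 0.029303 = 2.930%.

2.930%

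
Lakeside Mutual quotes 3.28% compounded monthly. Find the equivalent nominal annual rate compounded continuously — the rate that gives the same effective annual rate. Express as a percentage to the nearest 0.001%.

EAR = (1 + 0.0328/12)^12 − 1 = 0.033298.
Equivalent continuous rate: r = ln(1 + 0.033298) = 0.032755 = 3.276%.

3.276%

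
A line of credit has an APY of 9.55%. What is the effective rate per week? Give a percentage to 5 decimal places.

The per-week rate i satisfies (1 + i)^52 = 1 + 0.0955.
i = 1.0955^(1/52) − 1 = 0.0017556 = 0.17556%.

0.17556%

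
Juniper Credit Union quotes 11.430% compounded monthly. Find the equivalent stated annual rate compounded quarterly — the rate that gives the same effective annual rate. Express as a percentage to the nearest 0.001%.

11.539%

EAR = (1 + 0.11430/12)^12 − 1 = 0.120482.
Solve (1 + r/4)^4 = 1.120482: r/4 = 1.120482^(1/4) − 1 = 0.028848, so r = 0.115392 = 11.539%.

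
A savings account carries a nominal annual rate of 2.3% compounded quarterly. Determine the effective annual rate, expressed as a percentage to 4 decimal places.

EAR = (1 + 0.023/4)^4 − 1.
= (1 + 0.005750)^4 − 1 = 1.023199 − 1 = 2.3199%.

2.3199%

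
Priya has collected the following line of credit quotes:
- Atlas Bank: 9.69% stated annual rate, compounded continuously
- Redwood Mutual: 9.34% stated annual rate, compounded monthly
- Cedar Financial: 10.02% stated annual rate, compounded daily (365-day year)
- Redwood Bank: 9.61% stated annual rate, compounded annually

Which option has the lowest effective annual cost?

Redwood Bank

Atlas Bank: e^0.0969 − 1 = 10.175%
Redwood Mutual: (1 + 0.0934/12)^12 − 1 = 9.750%
Cedar Financial: (1 + 0.1002/365)^365 − 1 = 10.538%
Redwood Bank: compounded annually, EAR = 9.610%
The lowest effective annual rate is Redwood Bank at 9.610%.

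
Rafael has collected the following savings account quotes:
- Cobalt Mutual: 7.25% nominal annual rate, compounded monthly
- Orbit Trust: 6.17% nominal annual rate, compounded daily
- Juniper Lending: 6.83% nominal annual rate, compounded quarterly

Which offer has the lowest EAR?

Cobalt Mutual: (1 + 0.0725/12)^12 − 1 = 7.496%
Orbit Trust: (1 + 0.0617/365)^365 − 1 = 6.364%
Juniper Lending: (1 + 0.0683/4)^4 − 1 = 7.007%
The lowest effective annual rate is Orbit Trust at 6.364%.

Orbit Trust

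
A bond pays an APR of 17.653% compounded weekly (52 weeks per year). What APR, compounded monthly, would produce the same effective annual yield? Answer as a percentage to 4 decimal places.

EAR = (1 + 0.17653/52)^52 − 1 = 0.192714.
Solve (1 + r/12)^12 = 1.192714: r/12 = 1.192714^(1/12) − 1 = 0.014794, so r = 0.177531 = 17.7531%.

17.7531%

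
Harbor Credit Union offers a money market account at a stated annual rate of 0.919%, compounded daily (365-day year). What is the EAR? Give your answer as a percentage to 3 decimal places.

EAR = (1 + 0.00919/365)^365 − 1.
= (1 + 0.000025)^365 − 1 = 1.009232 − 1 = 0.923%.

0.923%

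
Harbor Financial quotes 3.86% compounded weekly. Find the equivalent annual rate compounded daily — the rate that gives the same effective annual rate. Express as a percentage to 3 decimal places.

EAR = (1 + 0.0386/52)^52 − 1 = 0.039340.
Solve (1 + r/365)^365 = 1.039340: r/365 = 1.039340^(1/365) − 1 = 0.000106, so r = 0.038588 = 3.859%.

3.859%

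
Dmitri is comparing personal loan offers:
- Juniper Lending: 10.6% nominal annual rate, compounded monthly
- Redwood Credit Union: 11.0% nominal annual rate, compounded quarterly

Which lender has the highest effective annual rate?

Juniper Lending: (1 + 0.106/12)^12 − 1 = 11.130%
Redwood Credit Union: (1 + 0.110/4)^4 − 1 = 11.462%
The highest effective annual rate is Redwood Credit Union at 11.462%.

Redwood Credit Union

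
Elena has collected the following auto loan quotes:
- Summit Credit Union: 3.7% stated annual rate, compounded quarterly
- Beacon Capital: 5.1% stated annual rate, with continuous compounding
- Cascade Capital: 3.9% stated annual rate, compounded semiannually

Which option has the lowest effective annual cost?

Summit Credit Union

Summit Credit Union: (1 + 0.037/4)^4 − 1 = 3.752%
Beacon Capital: e^0.051 − 1 = 5.232%
Cascade Capital: (1 + 0.039/2)^2 − 1 = 3.938%
The lowest effective annual rate is Summit Credit Union at 3.752%.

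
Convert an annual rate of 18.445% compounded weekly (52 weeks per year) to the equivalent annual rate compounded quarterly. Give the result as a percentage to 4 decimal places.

18.8427%

EAR = (1 + 0.18445/52)^52 − 1 = 0.202164.
Solve (1 + r/4)^4 = 1.202164: r/4 = 1.202164^(1/4) − 1 = 0.047107, so r = 0.188427 = 18.8427%.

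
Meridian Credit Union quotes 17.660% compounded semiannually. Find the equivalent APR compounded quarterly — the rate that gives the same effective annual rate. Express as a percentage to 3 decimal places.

EAR = (1 + 0.17660/2)^2 − 1 = 0.184397.
Solve (1 + r/4)^4 = 1.184397: r/4 = 1.184397^(1/4) − 1 = 0.043216, so r = 0.172865 = 17.286%.

17.286%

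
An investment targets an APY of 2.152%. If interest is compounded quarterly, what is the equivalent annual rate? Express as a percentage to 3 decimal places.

2.135%

(1 + r/4)^4 − 1 = 0.02152, so 1 + r/4 = 1.02152^(1/4).
r/4 = 0.005337, so r = 0.021348 = 2.135%.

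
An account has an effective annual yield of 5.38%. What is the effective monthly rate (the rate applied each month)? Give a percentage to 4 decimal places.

0.4376%

The per-month rate i satisfies (1 + i)^12 = 1 + 0.0538.
i = 1.0538^(1/12) − 1 = 0.0043764 = 0.4376%.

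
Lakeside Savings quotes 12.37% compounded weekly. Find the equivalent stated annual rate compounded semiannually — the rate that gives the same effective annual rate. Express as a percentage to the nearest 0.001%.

EAR = (1 + 0.1237/52)^52 − 1 = 0.131510.
Solve (1 + r/2)^2 = 1.131510: r/2 = 1.131510^(1/2) − 1 = 0.063725, so r = 0.127449 = 12.745%.

12.745%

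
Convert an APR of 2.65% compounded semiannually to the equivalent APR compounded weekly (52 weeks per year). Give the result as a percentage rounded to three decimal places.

EAR = (1 + 0.0265/2)^2 − 1 = 0.026676.
Solve (1 + r/52)^52 = 1.026676: r/52 = 1.026676^(1/52) − 1 = 0.000506, so r = 0.026333 = 2.633%.

2.633%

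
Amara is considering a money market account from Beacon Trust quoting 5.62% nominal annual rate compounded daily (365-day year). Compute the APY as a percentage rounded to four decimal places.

EAR = (1 + 0.0562/365)^365 − 1.
= 1.057805 − 1 = 5.7805%.

5.7805%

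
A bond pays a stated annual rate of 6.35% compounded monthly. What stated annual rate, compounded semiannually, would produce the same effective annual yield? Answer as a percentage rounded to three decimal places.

6.435%

EAR = (1 + 0.0635/12)^12 − 1 = 0.065381.
Solve (1 + r/2)^2 = 1.065381: r/2 = 1.065381^(1/2) − 1 = 0.032173, so r = 0.064346 = 6.435%.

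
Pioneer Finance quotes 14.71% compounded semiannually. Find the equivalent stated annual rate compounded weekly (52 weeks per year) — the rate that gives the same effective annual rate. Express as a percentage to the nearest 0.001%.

EAR = (1 + 0.1471/2)^2 − 1 = 0.152510.
Solve (1 + r/52)^52 = 1.152510: r/52 = 1.152510^(1/52) − 1 = 0.002733, so r = 0.142136 = 14.214%.

14.214%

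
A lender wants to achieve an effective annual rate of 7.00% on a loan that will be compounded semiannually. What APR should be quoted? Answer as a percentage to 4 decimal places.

6.8816%

(1 + r/2)^2 − 1 = 0.0700, so 1 + r/2 = 1.0700^(1/2).
r/2 = 0.034408, so r = 0.068816 = 6.8816%.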